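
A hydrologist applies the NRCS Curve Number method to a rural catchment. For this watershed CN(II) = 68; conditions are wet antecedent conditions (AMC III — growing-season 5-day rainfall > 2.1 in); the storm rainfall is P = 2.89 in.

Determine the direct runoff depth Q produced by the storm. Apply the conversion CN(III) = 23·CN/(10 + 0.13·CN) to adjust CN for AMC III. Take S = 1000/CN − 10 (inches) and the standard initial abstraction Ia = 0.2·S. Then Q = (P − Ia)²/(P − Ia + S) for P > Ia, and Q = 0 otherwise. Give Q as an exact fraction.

Wet (AMC III): CN(III) = 23·68/(10 + 0.13·68) = 1564/(471/25) = 39100/471 ≈ 83.015
Max retention: S = 1000/(39100/471) − 10 = 800/391 in (≈ 2.046 in)
Initial abstraction Ia = S/5 = (800/391)/5 = 160/391 ≈ 0.409 in
Excess rainfall: 2.890 − 0.409 = 2.481 in; P > Ia so Q > 0
Q = (96999/39100)²/((96999/39100) + 800/391) = (9408806001/1528810000)/(176999/39100) = 9408806001/6920660900 in ≈ 1.360 in

Q = 9408806001/6920660900 in ≈ 1.360 in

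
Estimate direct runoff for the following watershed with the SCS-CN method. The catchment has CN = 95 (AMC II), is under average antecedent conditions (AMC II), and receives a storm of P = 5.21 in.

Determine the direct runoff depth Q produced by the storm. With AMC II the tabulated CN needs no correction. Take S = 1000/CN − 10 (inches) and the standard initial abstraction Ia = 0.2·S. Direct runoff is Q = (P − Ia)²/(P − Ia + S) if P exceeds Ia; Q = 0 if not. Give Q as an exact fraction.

Average conditions: CN = 95 (no AMC adjustment).
Retention S: 1000/CN − 10 with CN=95.000 → S = 10/19 ≈ 0.526 in
Initial abstraction Ia = S/5 = (10/19)/5 = 2/19 ≈ 0.105 in
P − Ia = 5.210 − 0.105 = 9699/1900 ≈ 5.105 in (> 0, runoff occurs)
Q: (9699/1900)² ÷ (10699/1900) = 94070601/20328100 in (≈ 4.628 in)

Q = 94070601/20328100 in ≈ 4.628 in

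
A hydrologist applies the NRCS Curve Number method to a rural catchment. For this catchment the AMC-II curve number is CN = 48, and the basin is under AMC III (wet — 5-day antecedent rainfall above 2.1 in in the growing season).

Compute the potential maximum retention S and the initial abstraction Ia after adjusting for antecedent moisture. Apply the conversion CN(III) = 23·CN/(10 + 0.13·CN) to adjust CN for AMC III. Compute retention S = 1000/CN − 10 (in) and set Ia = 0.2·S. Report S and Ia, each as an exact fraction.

Wet (AMC III): CN(III) = 23·48/(10 + 0.13·48) = 1104/(406/25) = 13800/203 ≈ 67.980
Retention S: 1000/CN − 10 with CN=67.980 → S = 325/69 ≈ 4.710 in
Initial abstraction Ia = S/5 = (325/69)/5 = 65/69 ≈ 0.942 in

S = 325/69 in ≈ 4.710 in; Ia = 65/69 in ≈ 0.942 in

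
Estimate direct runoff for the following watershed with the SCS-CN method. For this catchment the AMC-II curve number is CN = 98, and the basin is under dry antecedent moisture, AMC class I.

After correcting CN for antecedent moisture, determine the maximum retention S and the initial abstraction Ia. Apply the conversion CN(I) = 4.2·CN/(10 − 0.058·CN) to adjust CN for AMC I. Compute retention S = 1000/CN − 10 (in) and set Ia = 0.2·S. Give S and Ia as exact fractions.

Dry (AMC I): CN(I) = 4.2·98/(10 − 0.058·98) = (2058/5)/(1079/250) = 102900/1079 ≈ 95.366
Max retention: S = 1000/(102900/1079) − 10 = 500/1029 in (≈ 0.486 in)
Ia = 0.2·(500/1029) = 100/1029 in ≈ 0.097 in

S = 500/1029 in ≈ 0.486 in; Ia = 100/1029 in ≈ 0.097 in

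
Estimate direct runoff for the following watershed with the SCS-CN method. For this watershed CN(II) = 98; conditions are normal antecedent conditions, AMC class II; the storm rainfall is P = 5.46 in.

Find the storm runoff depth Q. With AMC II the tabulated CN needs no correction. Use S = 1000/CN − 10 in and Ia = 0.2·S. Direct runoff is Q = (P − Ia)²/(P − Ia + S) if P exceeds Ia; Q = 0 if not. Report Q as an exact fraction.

CN(II) = 98; AMC II needs no correction.
Max retention: S = 1000/98 − 10 = 10/49 in (≈ 0.204 in)
Initial abstraction Ia = S/5 = (10/49)/5 = 2/49 ≈ 0.041 in
Excess rainfall: 5.460 − 0.041 = 5.419 in; P > Ia so Q > 0
Q = (13277/2450)²/((13277/2450) + 10/49) = (176278729/6002500)/(13777/2450) = 176278729/33753650 in ≈ 5.223 in

Q = 176278729/33753650 in ≈ 5.223 in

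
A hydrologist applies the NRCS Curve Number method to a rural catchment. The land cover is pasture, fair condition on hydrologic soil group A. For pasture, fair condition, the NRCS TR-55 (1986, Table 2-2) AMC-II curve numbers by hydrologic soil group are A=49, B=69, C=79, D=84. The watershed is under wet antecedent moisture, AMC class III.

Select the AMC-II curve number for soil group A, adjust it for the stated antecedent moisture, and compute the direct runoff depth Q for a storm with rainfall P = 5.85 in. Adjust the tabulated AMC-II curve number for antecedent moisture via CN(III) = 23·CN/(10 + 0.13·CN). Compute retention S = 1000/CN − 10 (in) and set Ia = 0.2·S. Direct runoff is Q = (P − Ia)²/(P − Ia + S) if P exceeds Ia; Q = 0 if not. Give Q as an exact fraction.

NRCS table: pasture, fair condition, soil group A → CN(II) = 49
Adjust CN=49 to AMC III: 23·49/(10 + 0.13·49) → 1127 ÷ (1637/100) = 112700/1637 ≈ 68.845
S = 1000/(112700/1637) − 10 = 5100/1127 in ≈ 4.525 in
Ia = 0.2S: 0.2·4.525 = 0.905 in (exactly 1020/1127)
P − Ia = 5.850 − 0.905 = 111459/22540 ≈ 4.945 in (> 0, runoff occurs)
Q = (111459/22540)²/((111459/22540) + 5100/1127) = (12423108681/508051600)/(213459/22540) = 4141036227/1603788620 in ≈ 2.582 in

Q = 4141036227/1603788620 in ≈ 2.582 in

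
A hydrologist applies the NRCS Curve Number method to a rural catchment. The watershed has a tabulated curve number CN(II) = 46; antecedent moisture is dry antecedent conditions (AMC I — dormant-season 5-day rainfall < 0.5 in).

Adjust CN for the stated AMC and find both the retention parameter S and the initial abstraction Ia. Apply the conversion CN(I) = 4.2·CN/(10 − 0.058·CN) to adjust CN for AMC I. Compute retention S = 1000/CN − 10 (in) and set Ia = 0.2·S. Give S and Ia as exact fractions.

S = 4500/161 in ≈ 27.950 in; Ia = 900/161 in ≈ 5.590 in

CN(I) from CN(II)=46: (4.2·46)/(10 − 0.058·46) = 16100/611 ≈ 26.350
Retention S: 1000/CN − 10 with CN=26.350 → S = 4500/161 ≈ 27.950 in
Initial abstraction Ia = S/5 = (4500/161)/5 = 900/161 ≈ 5.590 in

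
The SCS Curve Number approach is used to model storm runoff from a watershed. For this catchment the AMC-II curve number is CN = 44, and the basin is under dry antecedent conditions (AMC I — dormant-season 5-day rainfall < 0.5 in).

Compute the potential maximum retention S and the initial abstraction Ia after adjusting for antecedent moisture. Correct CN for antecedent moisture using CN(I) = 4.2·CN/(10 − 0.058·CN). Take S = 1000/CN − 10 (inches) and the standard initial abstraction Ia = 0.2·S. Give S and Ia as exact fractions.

Adjust CN=44 to AMC I: 4.2·44/(10 − 0.058·44) → (924/5) ÷ (931/125) = 3300/133 ≈ 24.812
Retention S: 1000/CN − 10 with CN=24.812 → S = 1000/33 ≈ 30.303 in
Ia = 0.2·(1000/33) = 200/33 in ≈ 6.061 in

S = 1000/33 in ≈ 30.303 in; Ia = 200/33 in ≈ 6.061 in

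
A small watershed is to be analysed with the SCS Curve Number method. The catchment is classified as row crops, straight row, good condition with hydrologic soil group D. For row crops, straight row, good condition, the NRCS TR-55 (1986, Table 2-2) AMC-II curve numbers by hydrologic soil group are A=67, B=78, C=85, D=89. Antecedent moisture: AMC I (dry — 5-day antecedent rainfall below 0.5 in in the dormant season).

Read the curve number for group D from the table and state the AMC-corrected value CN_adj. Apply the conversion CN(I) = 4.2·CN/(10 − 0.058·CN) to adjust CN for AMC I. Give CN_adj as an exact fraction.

NRCS table: row crops, straight row, good condition, soil group D → CN(II) = 89
Dry (AMC I): CN(I) = 4.2·89/(10 − 0.058·89) = (1869/5)/(2419/500) = 186900/2419 ≈ 77.263

CN_adj = 186900/2419 ≈ 77.263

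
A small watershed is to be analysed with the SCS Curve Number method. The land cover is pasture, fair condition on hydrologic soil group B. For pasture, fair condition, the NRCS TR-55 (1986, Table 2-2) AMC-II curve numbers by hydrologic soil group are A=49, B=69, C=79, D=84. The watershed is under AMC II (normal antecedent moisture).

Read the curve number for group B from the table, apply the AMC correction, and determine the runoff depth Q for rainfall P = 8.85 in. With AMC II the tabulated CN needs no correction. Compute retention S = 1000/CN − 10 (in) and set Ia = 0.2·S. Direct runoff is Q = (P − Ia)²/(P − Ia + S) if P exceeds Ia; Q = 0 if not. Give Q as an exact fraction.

Q = 120406729/23698740 in ≈ 5.081 in

NRCS table: pasture, fair condition, soil group B → CN(II) = 69
CN(II) = 69; AMC II needs no correction.
S = 1000/69 − 10 = 310/69 in ≈ 4.493 in
Ia = 0.2S: 0.2·4.493 = 0.899 in (exactly 62/69)
P − Ia = 8.850 − 0.899 = 10973/1380 ≈ 7.951 in (> 0, runoff occurs)
Q: (10973/1380)² ÷ (17173/1380) = 120406729/23698740 in (≈ 5.081 in)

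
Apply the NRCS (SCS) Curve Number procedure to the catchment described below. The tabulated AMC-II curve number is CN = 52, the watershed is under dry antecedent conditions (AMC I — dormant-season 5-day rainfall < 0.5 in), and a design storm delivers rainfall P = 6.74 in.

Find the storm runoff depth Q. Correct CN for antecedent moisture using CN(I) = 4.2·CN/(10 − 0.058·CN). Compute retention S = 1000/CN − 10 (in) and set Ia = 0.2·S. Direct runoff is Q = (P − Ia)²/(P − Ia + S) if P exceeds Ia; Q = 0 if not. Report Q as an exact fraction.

Q = 113784889/503534850 in ≈ 0.226 in

CN(I) from CN(II)=52: (4.2·52)/(10 − 0.058·52) = 9100/291 ≈ 31.271
Max retention: S = 1000/(9100/291) − 10 = 2000/91 in (≈ 21.978 in)
Initial abstraction Ia = S/5 = (2000/91)/5 = 400/91 ≈ 4.396 in
P − Ia = 6.740 − 4.396 = 10667/4550 ≈ 2.344 in (> 0, runoff occurs)
Q: (10667/4550)² ÷ (110667/4550) = 113784889/503534850 in (≈ 0.226 in)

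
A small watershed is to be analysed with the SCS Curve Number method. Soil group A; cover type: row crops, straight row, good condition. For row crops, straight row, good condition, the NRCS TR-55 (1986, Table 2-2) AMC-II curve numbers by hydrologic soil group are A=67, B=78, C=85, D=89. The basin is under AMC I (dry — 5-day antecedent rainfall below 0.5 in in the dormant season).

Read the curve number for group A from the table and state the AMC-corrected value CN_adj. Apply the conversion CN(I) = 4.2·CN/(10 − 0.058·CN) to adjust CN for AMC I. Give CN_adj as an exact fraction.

CN_adj = 46900/1019 ≈ 46.026

NRCS table: row crops, straight row, good condition, soil group A → CN(II) = 67
CN(I) from CN(II)=67: (4.2·67)/(10 − 0.058·67) = 46900/1019 ≈ 46.026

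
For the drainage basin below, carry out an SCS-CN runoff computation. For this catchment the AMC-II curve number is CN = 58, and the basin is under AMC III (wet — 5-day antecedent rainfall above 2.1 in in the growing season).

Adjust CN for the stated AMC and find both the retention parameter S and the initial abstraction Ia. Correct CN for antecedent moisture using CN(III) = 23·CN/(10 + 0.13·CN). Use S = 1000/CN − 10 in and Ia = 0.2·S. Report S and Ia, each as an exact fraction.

S = 2100/667 in ≈ 3.148 in; Ia = 420/667 in ≈ 0.630 in

Adjust CN=58 to AMC III: 23·58/(10 + 0.13·58) → 1334 ÷ (877/50) = 66700/877 ≈ 76.055
S = 1000/(66700/877) − 10 = 2100/667 in ≈ 3.148 in
Ia = 0.2·(2100/667) = 420/667 in ≈ 0.630 in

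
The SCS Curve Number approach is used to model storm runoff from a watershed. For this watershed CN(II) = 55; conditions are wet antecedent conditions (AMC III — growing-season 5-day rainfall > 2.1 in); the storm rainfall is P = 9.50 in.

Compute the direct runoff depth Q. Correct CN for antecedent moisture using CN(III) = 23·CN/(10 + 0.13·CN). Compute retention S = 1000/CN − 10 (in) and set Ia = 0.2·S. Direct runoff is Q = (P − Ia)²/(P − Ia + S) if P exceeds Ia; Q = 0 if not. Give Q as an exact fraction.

Adjust CN=55 to AMC III: 23·55/(10 + 0.13·55) → 1265 ÷ (343/20) = 25300/343 ≈ 73.761
Max retention: S = 1000/(25300/343) − 10 = 900/253 in (≈ 3.557 in)
Ia = 0.2S: 0.2·3.557 = 0.711 in (exactly 180/253)
Since P=9.500 > Ia=0.711: effective rainfall P−Ia = 4447/506 in
Runoff Q = (P−Ia)²/(P−Ia+S) = (8.789)²/(8.789+3.557) = 19775809/3160982 ≈ 6.256 in

Q = 19775809/3160982 in ≈ 6.256 in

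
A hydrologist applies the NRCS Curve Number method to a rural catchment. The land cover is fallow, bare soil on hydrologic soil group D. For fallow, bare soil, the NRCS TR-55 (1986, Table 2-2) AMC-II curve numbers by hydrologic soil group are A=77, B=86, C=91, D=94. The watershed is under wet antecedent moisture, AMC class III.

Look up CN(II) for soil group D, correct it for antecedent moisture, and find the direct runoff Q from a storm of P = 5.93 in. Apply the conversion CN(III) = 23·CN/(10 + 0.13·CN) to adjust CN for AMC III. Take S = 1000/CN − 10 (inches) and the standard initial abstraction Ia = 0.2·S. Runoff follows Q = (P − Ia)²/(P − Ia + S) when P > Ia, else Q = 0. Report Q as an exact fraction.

Q = 403266911089/71890067300 in ≈ 5.609 in

NRCS table: fallow, bare soil, soil group D → CN(II) = 94
Adjust CN=94 to AMC III: 23·94/(10 + 0.13·94) → 2162 ÷ (1111/50) = 108100/1111 ≈ 97.300
S = 1000/(108100/1111) − 10 = 300/1081 in ≈ 0.278 in
Ia = 0.2S: 0.2·0.278 = 0.056 in (exactly 60/1081)
Since P=5.930 > Ia=0.056: effective rainfall P−Ia = 635033/108100 in
Q: (635033/108100)² ÷ (665033/108100) = 403266911089/71890067300 in (≈ 5.609 in)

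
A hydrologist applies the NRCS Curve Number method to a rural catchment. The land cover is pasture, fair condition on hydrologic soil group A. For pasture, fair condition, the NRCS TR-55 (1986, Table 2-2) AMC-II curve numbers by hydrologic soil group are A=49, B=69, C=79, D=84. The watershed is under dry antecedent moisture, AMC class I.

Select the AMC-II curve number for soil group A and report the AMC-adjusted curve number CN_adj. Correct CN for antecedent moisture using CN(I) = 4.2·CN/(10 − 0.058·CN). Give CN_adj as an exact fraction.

CN_adj = 34300/1193 ≈ 28.751

NRCS table: pasture, fair condition, soil group A → CN(II) = 49
Dry (AMC I): CN(I) = 4.2·49/(10 − 0.058·49) = (1029/5)/(3579/500) = 34300/1193 ≈ 28.751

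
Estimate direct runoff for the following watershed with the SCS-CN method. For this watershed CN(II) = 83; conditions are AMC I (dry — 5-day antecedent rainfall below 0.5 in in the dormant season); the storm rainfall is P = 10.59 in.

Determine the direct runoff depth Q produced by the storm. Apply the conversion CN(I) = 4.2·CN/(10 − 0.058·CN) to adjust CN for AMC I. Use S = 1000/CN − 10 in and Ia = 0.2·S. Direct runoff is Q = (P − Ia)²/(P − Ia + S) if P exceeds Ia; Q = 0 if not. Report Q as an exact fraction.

Q = 2808429650569/440253389100 in ≈ 6.379 in

CN(I) from CN(II)=83: (4.2·83)/(10 − 0.058·83) = 174300/2593 ≈ 67.219
Retention S: 1000/CN − 10 with CN=67.219 → S = 8500/1743 ≈ 4.877 in
Initial abstraction Ia = S/5 = (8500/1743)/5 = 1700/1743 ≈ 0.975 in
Since P=10.590 > Ia=0.975: effective rainfall P−Ia = 1675837/174300 in
Q = (1675837/174300)²/((1675837/174300) + 8500/1743) = (2808429650569/30380490000)/(2525837/174300) = 2808429650569/440253389100 in ≈ 6.379 in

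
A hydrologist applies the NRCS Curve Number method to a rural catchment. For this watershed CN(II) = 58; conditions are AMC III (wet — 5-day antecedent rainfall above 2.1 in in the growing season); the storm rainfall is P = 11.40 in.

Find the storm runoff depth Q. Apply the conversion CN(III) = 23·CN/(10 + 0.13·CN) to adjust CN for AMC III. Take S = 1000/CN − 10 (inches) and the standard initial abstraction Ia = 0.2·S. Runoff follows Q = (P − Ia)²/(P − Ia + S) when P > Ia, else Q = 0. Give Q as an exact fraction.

Q = 430058187/51602455 in ≈ 8.334 in

Wet (AMC III): CN(III) = 23·58/(10 + 0.13·58) = 1334/(877/50) = 66700/877 ≈ 76.055
S = 1000/(66700/877) − 10 = 2100/667 in ≈ 3.148 in
Initial abstraction Ia = S/5 = (2100/667)/5 = 420/667 ≈ 0.630 in
Excess rainfall: 11.400 − 0.630 = 10.770 in; P > Ia so Q > 0
Q: (35919/3335)² ÷ (46419/3335) = 430058187/51602455 in (≈ 8.334 in)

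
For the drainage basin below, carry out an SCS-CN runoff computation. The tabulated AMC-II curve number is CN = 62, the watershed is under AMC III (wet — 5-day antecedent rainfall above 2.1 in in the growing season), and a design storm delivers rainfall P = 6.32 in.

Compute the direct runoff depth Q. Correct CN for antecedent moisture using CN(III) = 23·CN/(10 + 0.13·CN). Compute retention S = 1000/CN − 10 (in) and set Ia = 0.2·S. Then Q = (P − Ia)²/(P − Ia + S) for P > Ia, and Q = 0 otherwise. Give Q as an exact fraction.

Q = 5320373858/1342703775 in ≈ 3.962 in

Wet (AMC III): CN(III) = 23·62/(10 + 0.13·62) = 1426/(903/50) = 71300/903 ≈ 78.959
Retention S: 1000/CN − 10 with CN=78.959 → S = 1900/713 ≈ 2.665 in
Ia = 0.2S: 0.2·2.665 = 0.533 in (exactly 380/713)
Since P=6.320 > Ia=0.533: effective rainfall P−Ia = 103154/17825 in
Q: (103154/17825)² ÷ (150654/17825) = 5320373858/1342703775 in (≈ 3.962 in)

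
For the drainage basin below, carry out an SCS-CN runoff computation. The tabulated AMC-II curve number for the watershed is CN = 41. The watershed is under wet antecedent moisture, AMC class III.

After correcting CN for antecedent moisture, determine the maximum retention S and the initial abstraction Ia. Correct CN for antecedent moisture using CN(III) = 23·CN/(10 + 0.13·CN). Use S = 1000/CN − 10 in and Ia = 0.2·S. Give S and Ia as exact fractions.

CN(III) from CN(II)=41: (23·41)/(10 + 0.13·41) = 94300/1533 ≈ 61.513
S = 1000/(94300/1533) − 10 = 5900/943 in ≈ 6.257 in
Ia = 0.2·(5900/943) = 1180/943 in ≈ 1.251 in

S = 5900/943 in ≈ 6.257 in; Ia = 1180/943 in ≈ 1.251 in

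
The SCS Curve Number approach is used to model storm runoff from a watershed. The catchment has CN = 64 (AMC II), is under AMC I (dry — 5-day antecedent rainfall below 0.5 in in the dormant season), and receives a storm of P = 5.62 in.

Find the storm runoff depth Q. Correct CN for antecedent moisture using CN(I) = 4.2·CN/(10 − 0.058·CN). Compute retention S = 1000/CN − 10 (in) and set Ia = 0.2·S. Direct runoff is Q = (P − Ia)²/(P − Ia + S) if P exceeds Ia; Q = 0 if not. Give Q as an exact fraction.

Q = 4239481/8003800 in ≈ 0.530 in

Dry (AMC I): CN(I) = 4.2·64/(10 − 0.058·64) = (1344/5)/(786/125) = 5600/131 ≈ 42.748
Retention S: 1000/CN − 10 with CN=42.748 → S = 375/28 ≈ 13.393 in
Ia = 0.2S: 0.2·13.393 = 2.679 in (exactly 75/28)
P − Ia = 5.620 − 2.679 = 2059/700 ≈ 2.941 in (> 0, runoff occurs)
Runoff Q = (P−Ia)²/(P−Ia+S) = (2.941)²/(2.941+13.393) = 4239481/8003800 ≈ 0.530 in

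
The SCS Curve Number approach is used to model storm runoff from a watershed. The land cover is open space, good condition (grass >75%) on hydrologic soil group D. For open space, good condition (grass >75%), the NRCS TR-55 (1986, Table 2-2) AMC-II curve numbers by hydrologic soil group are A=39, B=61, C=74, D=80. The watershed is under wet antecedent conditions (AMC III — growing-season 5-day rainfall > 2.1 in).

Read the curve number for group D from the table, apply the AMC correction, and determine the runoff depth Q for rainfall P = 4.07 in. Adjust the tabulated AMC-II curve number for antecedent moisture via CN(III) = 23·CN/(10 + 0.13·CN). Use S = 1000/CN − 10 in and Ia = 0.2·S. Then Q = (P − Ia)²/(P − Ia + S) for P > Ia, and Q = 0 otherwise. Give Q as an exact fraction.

Q = 78517321/26130300 in ≈ 3.005 in

NRCS table: open space, good condition (grass >75%), soil group D → CN(II) = 80
CN(III) from CN(II)=80: (23·80)/(10 + 0.13·80) = 4600/51 ≈ 90.196
S = 1000/(4600/51) − 10 = 25/23 in ≈ 1.087 in
Initial abstraction Ia = S/5 = (25/23)/5 = 5/23 ≈ 0.217 in
Since P=4.070 > Ia=0.217: effective rainfall P−Ia = 8861/2300 in
Q = (8861/2300)²/((8861/2300) + 25/23) = (78517321/5290000)/(11361/2300) = 78517321/26130300 in ≈ 3.005 in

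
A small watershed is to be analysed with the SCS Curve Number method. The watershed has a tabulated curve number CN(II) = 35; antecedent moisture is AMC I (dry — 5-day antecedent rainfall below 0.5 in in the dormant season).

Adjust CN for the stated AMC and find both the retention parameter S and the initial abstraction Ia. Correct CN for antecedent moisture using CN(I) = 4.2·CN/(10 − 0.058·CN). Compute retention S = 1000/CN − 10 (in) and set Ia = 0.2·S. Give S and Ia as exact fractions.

S = 6500/147 in ≈ 44.218 in; Ia = 1300/147 in ≈ 8.844 in

CN(I) from CN(II)=35: (4.2·35)/(10 − 0.058·35) = 14700/797 ≈ 18.444
Retention S: 1000/CN − 10 with CN=18.444 → S = 6500/147 ≈ 44.218 in
Ia = 0.2·(6500/147) = 1300/147 in ≈ 8.844 in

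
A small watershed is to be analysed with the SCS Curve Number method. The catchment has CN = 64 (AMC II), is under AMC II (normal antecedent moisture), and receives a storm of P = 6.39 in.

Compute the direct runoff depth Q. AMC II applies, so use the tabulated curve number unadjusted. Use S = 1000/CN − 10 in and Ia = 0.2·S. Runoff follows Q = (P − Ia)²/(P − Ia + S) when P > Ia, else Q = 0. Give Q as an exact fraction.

Q = 123201/48400 in ≈ 2.545 in

AMC II — tabulated CN = 64 applies directly.
Retention S: 1000/CN − 10 with CN=64.000 → S = 45/8 ≈ 5.625 in
Ia = 0.2·(45/8) = 9/8 in ≈ 1.125 in
Excess rainfall: 6.390 − 1.125 = 5.265 in; P > Ia so Q > 0
Runoff Q = (P−Ia)²/(P−Ia+S) = (5.265)²/(5.265+5.625) = 123201/48400 ≈ 2.545 in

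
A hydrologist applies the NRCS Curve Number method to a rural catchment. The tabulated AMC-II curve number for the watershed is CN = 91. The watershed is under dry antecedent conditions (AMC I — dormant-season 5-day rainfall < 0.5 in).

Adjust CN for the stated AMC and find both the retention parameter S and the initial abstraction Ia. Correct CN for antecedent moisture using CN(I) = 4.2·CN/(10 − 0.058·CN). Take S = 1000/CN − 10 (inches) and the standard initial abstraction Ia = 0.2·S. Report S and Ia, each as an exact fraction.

S = 1500/637 in ≈ 2.355 in; Ia = 300/637 in ≈ 0.471 in

Adjust CN=91 to AMC I: 4.2·91/(10 − 0.058·91) → (1911/5) ÷ (2361/500) = 63700/787 ≈ 80.940
Max retention: S = 1000/(63700/787) − 10 = 1500/637 in (≈ 2.355 in)
Initial abstraction Ia = S/5 = (1500/637)/5 = 300/637 ≈ 0.471 in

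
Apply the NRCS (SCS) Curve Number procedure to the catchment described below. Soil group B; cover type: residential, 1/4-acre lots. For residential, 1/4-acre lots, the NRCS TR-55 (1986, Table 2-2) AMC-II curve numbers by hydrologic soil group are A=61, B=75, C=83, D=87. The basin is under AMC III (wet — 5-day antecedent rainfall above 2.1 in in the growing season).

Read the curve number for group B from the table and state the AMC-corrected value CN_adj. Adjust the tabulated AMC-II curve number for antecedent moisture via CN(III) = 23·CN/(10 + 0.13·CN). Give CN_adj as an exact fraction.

NRCS table: residential, 1/4-acre lots, soil group B → CN(II) = 75
CN(III) from CN(II)=75: (23·75)/(10 + 0.13·75) = 6900/79 ≈ 87.342

CN_adj = 6900/79 ≈ 87.342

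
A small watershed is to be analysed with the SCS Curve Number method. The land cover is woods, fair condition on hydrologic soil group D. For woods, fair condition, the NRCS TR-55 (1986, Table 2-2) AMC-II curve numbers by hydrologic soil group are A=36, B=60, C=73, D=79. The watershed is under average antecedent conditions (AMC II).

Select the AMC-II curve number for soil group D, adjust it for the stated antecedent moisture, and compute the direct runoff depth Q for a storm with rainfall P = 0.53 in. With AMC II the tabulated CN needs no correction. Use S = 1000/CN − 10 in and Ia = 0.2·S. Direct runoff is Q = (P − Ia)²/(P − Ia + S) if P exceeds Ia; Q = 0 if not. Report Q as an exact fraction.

Q = 0 in ≈ 0.000 in

NRCS table: woods, fair condition, soil group D → CN(II) = 79
Average conditions: CN = 79 (no AMC adjustment).
S = 1000/79 − 10 = 210/79 in ≈ 2.658 in
Initial abstraction Ia = S/5 = (210/79)/5 = 42/79 ≈ 0.532 in
P = 0.530 ≤ Ia = 0.532 in: entire storm abstracted, Q = 0.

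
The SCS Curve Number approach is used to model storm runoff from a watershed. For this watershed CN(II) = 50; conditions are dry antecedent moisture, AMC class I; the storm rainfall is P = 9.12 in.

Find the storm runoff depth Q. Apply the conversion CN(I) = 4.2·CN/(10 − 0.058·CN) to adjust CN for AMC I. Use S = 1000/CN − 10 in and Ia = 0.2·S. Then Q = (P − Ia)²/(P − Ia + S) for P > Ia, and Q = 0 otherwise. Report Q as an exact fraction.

Q = 1308736/1940925 in ≈ 0.674 in

Dry (AMC I): CN(I) = 4.2·50/(10 − 0.058·50) = 210/(71/10) = 2100/71 ≈ 29.577
Max retention: S = 1000/(2100/71) − 10 = 500/21 in (≈ 23.810 in)
Ia = 0.2·(500/21) = 100/21 in ≈ 4.762 in
Excess rainfall: 9.120 − 4.762 = 4.358 in; P > Ia so Q > 0
Q = (2288/525)²/((2288/525) + 500/21) = (5234944/275625)/(14788/525) = 1308736/1940925 in ≈ 0.674 in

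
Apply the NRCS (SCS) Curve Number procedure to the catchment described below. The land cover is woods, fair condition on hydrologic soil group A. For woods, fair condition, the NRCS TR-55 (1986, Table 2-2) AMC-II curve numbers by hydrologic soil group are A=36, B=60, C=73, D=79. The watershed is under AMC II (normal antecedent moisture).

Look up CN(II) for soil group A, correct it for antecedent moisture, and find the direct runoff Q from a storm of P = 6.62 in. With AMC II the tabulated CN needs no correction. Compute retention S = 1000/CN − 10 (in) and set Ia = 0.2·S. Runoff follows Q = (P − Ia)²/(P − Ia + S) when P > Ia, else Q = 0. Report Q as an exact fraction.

Q = 1901641/4220550 in ≈ 0.451 in

NRCS table: woods, fair condition, soil group A → CN(II) = 36
Average conditions: CN = 36 (no AMC adjustment).
Max retention: S = 1000/36 − 10 = 160/9 in (≈ 17.778 in)
Ia = 0.2·(160/9) = 32/9 in ≈ 3.556 in
P − Ia = 6.620 − 3.556 = 1379/450 ≈ 3.064 in (> 0, runoff occurs)
Runoff Q = (P−Ia)²/(P−Ia+S) = (3.064)²/(3.064+17.778) = 1901641/4220550 ≈ 0.451 in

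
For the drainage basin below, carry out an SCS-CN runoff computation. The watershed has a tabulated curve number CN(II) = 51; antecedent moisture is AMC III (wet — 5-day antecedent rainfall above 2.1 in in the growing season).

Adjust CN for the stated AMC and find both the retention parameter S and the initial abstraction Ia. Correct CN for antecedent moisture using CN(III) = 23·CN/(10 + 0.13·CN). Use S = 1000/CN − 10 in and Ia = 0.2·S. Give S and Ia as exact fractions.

S = 4900/1173 in ≈ 4.177 in; Ia = 980/1173 in ≈ 0.835 in

Wet (AMC III): CN(III) = 23·51/(10 + 0.13·51) = 1173/(1663/100) = 117300/1663 ≈ 70.535
Retention S: 1000/CN − 10 with CN=70.535 → S = 4900/1173 ≈ 4.177 in
Ia = 0.2S: 0.2·4.177 = 0.835 in (exactly 980/1173)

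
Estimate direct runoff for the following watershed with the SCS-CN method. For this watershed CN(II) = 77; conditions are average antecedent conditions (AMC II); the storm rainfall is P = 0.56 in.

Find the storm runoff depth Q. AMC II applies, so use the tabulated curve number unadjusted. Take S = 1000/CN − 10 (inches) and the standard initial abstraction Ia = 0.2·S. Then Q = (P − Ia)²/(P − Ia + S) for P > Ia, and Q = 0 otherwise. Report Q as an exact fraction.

Average conditions: CN = 77 (no AMC adjustment).
Max retention: S = 1000/77 − 10 = 230/77 in (≈ 2.987 in)
Ia = 0.2·(230/77) = 46/77 in ≈ 0.597 in
P = 0.560 ≤ Ia = 0.597 in: entire storm abstracted, Q = 0.

Q = 0 in ≈ 0.000 in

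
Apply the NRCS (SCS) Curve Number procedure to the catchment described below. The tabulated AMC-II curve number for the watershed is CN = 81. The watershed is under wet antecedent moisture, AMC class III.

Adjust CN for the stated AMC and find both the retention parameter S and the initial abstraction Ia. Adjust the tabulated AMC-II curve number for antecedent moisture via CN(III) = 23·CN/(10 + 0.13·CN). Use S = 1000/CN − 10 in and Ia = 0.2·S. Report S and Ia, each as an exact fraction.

Adjust CN=81 to AMC III: 23·81/(10 + 0.13·81) → 1863 ÷ (2053/100) = 186300/2053 ≈ 90.745
Retention S: 1000/CN − 10 with CN=90.745 → S = 1900/1863 ≈ 1.020 in
Ia = 0.2S: 0.2·1.020 = 0.204 in (exactly 380/1863)

S = 1900/1863 in ≈ 1.020 in; Ia = 380/1863 in ≈ 0.204 in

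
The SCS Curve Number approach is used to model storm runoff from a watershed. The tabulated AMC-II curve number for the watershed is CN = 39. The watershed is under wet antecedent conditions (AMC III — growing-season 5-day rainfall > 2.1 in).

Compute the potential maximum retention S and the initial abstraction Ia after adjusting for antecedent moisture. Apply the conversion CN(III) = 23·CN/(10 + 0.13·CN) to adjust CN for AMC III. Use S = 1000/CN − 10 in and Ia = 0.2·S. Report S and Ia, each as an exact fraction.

S = 6100/897 in ≈ 6.800 in; Ia = 1220/897 in ≈ 1.360 in

CN(III) from CN(II)=39: (23·39)/(10 + 0.13·39) = 89700/1507 ≈ 59.522
S = 1000/(89700/1507) − 10 = 6100/897 in ≈ 6.800 in
Ia = 0.2·(6100/897) = 1220/897 in ≈ 1.360 in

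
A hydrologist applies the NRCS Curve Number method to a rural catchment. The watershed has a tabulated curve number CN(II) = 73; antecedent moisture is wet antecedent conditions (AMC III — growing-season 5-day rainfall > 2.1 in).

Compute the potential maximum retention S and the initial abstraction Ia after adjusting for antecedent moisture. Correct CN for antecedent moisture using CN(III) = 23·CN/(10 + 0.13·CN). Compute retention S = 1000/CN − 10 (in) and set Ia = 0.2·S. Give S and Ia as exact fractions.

Adjust CN=73 to AMC III: 23·73/(10 + 0.13·73) → 1679 ÷ (1949/100) = 167900/1949 ≈ 86.147
Retention S: 1000/CN − 10 with CN=86.147 → S = 2700/1679 ≈ 1.608 in
Ia = 0.2S: 0.2·1.608 = 0.322 in (exactly 540/1679)

S = 2700/1679 in ≈ 1.608 in; Ia = 540/1679 in ≈ 0.322 in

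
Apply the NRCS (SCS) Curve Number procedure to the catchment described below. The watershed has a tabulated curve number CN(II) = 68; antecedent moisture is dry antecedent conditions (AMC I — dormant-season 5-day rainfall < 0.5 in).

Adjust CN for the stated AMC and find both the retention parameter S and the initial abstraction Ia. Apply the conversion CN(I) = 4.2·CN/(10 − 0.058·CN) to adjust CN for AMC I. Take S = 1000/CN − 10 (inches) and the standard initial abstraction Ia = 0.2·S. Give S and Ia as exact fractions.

S = 4000/357 in ≈ 11.204 in; Ia = 800/357 in ≈ 2.241 in

Adjust CN=68 to AMC I: 4.2·68/(10 − 0.058·68) → (1428/5) ÷ (757/125) = 35700/757 ≈ 47.160
Retention S: 1000/CN − 10 with CN=47.160 → S = 4000/357 ≈ 11.204 in
Initial abstraction Ia = S/5 = (4000/357)/5 = 800/357 ≈ 2.241 in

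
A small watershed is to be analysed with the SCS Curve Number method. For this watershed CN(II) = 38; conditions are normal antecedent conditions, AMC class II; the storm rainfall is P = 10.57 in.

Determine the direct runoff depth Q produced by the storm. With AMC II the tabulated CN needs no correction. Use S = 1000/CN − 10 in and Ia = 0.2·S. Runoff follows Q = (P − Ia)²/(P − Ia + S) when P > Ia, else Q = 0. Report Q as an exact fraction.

Q = 192737689/85277700 in ≈ 2.260 in

CN(II) = 38; AMC II needs no correction.
S = 1000/38 − 10 = 310/19 in ≈ 16.316 in
Ia = 0.2S: 0.2·16.316 = 3.263 in (exactly 62/19)
Since P=10.570 > Ia=3.263: effective rainfall P−Ia = 13883/1900 in
Runoff Q = (P−Ia)²/(P−Ia+S) = (7.307)²/(7.307+16.316) = 192737689/85277700 ≈ 2.260 in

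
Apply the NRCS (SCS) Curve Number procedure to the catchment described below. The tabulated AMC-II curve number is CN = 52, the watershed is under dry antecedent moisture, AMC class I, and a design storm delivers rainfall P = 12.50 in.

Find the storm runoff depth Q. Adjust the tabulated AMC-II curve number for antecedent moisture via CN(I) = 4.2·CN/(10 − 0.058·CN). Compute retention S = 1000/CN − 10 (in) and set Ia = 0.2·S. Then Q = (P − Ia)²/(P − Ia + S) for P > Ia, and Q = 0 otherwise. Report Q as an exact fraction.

Dry (AMC I): CN(I) = 4.2·52/(10 − 0.058·52) = (1092/5)/(873/125) = 9100/291 ≈ 31.271
Max retention: S = 1000/(9100/291) − 10 = 2000/91 in (≈ 21.978 in)
Ia = 0.2S: 0.2·21.978 = 4.396 in (exactly 400/91)
P − Ia = 12.500 − 4.396 = 1475/182 ≈ 8.104 in (> 0, runoff occurs)
Q: (1475/182)² ÷ (5475/182) = 87025/39858 in (≈ 2.183 in)

Q = 87025/39858 in ≈ 2.183 in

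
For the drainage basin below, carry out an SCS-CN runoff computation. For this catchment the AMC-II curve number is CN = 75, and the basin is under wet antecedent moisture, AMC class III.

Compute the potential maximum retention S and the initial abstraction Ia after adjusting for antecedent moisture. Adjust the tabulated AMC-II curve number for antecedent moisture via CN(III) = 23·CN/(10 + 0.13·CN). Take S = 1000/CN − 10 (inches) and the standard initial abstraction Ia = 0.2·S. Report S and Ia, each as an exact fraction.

Wet (AMC III): CN(III) = 23·75/(10 + 0.13·75) = 1725/(79/4) = 6900/79 ≈ 87.342
Max retention: S = 1000/(6900/79) − 10 = 100/69 in (≈ 1.449 in)
Ia = 0.2S: 0.2·1.449 = 0.290 in (exactly 20/69)

S = 100/69 in ≈ 1.449 in; Ia = 20/69 in ≈ 0.290 in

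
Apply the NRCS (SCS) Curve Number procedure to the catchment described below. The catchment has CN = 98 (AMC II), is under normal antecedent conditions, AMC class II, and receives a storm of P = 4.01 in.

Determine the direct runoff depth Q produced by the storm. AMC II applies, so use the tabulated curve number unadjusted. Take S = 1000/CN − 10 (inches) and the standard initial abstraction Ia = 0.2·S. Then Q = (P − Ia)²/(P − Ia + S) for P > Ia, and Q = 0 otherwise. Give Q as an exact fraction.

Q = 378263601/100200100 in ≈ 3.775 in

AMC II — tabulated CN = 98 applies directly.
Max retention: S = 1000/98 − 10 = 10/49 in (≈ 0.204 in)
Ia = 0.2·(10/49) = 2/49 in ≈ 0.041 in
Since P=4.010 > Ia=0.041: effective rainfall P−Ia = 19449/4900 in
Q = (19449/4900)²/((19449/4900) + 10/49) = (378263601/24010000)/(20449/4900) = 378263601/100200100 in ≈ 3.775 in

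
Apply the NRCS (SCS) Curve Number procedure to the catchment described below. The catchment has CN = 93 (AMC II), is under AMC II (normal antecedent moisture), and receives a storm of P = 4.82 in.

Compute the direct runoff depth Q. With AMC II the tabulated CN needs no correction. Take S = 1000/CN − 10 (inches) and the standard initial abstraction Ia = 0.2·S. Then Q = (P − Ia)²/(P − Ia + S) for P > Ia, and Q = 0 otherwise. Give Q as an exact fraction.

CN(II) = 93; AMC II needs no correction.
Retention S: 1000/CN − 10 with CN=93.000 → S = 70/93 ≈ 0.753 in
Ia = 0.2·(70/93) = 14/93 in ≈ 0.151 in
Excess rainfall: 4.820 − 0.151 = 4.669 in; P > Ia so Q > 0
Runoff Q = (P−Ia)²/(P−Ia+S) = (4.669)²/(4.669+0.753) = 471454369/117240450 ≈ 4.021 in

Q = 471454369/117240450 in ≈ 4.021 in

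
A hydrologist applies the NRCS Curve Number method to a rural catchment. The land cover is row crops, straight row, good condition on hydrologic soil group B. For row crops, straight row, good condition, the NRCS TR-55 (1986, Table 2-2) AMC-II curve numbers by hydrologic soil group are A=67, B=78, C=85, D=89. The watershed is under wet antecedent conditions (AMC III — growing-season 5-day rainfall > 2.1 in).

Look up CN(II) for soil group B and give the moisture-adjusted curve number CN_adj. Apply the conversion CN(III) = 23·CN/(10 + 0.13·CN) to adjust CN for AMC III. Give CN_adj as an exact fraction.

NRCS table: row crops, straight row, good condition, soil group B → CN(II) = 78
Adjust CN=78 to AMC III: 23·78/(10 + 0.13·78) → 1794 ÷ (1007/50) = 89700/1007 ≈ 89.076

CN_adj = 89700/1007 ≈ 89.076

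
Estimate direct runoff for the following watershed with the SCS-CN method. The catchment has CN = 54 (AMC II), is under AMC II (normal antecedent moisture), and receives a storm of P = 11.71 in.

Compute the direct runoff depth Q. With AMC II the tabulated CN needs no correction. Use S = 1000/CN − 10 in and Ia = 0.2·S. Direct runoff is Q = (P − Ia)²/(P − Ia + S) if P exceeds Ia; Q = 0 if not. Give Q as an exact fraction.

CN(II) = 54; AMC II needs no correction.
Max retention: S = 1000/54 − 10 = 230/27 in (≈ 8.519 in)
Initial abstraction Ia = S/5 = (230/27)/5 = 46/27 ≈ 1.704 in
Since P=11.710 > Ia=1.704: effective rainfall P−Ia = 27017/2700 in
Runoff Q = (P−Ia)²/(P−Ia+S) = (10.006)²/(10.006+8.519) = 729918289/135045900 ≈ 5.405 in

Q = 729918289/135045900 in ≈ 5.405 in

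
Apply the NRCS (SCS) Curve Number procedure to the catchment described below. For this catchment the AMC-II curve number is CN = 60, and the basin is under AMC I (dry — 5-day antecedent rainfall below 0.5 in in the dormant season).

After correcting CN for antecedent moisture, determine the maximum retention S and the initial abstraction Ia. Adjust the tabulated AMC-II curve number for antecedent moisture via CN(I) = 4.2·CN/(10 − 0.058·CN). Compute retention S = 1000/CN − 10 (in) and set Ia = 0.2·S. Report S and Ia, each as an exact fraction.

S = 1000/63 in ≈ 15.873 in; Ia = 200/63 in ≈ 3.175 in

Dry (AMC I): CN(I) = 4.2·60/(10 − 0.058·60) = 252/(163/25) = 6300/163 ≈ 38.650
Retention S: 1000/CN − 10 with CN=38.650 → S = 1000/63 ≈ 15.873 in
Ia = 0.2S: 0.2·15.873 = 3.175 in (exactly 200/63)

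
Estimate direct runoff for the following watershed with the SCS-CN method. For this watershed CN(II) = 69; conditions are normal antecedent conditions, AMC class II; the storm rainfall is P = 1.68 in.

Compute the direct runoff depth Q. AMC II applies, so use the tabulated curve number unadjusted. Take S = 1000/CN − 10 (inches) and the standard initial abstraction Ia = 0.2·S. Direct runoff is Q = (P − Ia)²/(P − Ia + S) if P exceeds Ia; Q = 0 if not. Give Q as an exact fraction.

Q = 908552/7847025 in ≈ 0.116 in

AMC II — tabulated CN = 69 applies directly.
Retention S: 1000/CN − 10 with CN=69.000 → S = 310/69 ≈ 4.493 in
Ia = 0.2·(310/69) = 62/69 in ≈ 0.899 in
P − Ia = 1.680 − 0.899 = 1348/1725 ≈ 0.781 in (> 0, runoff occurs)
Q: (1348/1725)² ÷ (9098/1725) = 908552/7847025 in (≈ 0.116 in)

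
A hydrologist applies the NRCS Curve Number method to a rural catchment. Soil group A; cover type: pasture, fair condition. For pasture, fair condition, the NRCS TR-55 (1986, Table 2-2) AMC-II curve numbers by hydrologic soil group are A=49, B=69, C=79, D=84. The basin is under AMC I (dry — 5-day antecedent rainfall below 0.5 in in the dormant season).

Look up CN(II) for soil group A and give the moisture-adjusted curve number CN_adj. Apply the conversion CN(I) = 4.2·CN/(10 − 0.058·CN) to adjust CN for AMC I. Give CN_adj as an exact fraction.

CN_adj = 34300/1193 ≈ 28.751

NRCS table: pasture, fair condition, soil group A → CN(II) = 49
CN(I) from CN(II)=49: (4.2·49)/(10 − 0.058·49) = 34300/1193 ≈ 28.751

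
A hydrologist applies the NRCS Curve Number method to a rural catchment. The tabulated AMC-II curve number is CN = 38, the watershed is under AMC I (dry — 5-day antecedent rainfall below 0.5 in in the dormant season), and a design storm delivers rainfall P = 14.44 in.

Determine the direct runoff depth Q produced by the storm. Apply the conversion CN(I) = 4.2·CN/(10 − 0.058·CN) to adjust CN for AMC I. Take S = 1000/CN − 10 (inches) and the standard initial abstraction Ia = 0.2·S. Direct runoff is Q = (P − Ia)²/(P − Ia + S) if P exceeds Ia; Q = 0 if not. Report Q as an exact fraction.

Dry (AMC I): CN(I) = 4.2·38/(10 − 0.058·38) = (798/5)/(1949/250) = 39900/1949 ≈ 20.472
S = 1000/(39900/1949) − 10 = 15500/399 in ≈ 38.847 in
Initial abstraction Ia = S/5 = (15500/399)/5 = 3100/399 ≈ 7.769 in
Since P=14.440 > Ia=7.769: effective rainfall P−Ia = 66539/9975 in
Q = (66539/9975)²/((66539/9975) + 15500/399) = (4427438521/99500625)/(454039/9975) = 4427438521/4529039025 in ≈ 0.978 in

Q = 4427438521/4529039025 in ≈ 0.978 in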